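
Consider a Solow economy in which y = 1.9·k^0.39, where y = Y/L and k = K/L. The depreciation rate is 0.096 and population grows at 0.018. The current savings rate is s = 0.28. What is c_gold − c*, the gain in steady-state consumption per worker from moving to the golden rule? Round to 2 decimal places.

Break-even investment rate: n + δ = 0.018 + 0.096 = 0.114.
Current steady state (s = 0.28): k* = (0.28·1.9/0.114)^(1/0.61) ≈ 12.4949, y* = 1.9·12.4949^0.39 ≈ 5.0872, c* = (1−0.28)·5.0872 ≈ 3.6628.
At the golden rule the marginal product of capital equals n+δ: 0.39·1.9·k^(0.39−1) = 0.114. Solving, k_gold = (0.39·1.9/0.114)^(1/0.61) ≈ 21.5102.
y_gold = 1.9·21.5102^0.39 ≈ 6.2876, c_gold = y_gold − 0.114·k_gold ≈ 3.8354.
Gain: Δc = 3.8354 − 3.6628 ≈ 0.1726.

Δc ≈ 0.17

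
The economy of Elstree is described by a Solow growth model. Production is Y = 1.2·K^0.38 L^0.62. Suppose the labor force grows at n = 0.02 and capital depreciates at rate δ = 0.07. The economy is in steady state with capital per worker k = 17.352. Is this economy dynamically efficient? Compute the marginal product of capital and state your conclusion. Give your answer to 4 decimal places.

The effective depreciation rate is n + δ = 0.02 + 0.07 = 0.09.
MPK = 0.38·1.2·k^(0.38−1) = 0.38·1.2·17.352^(-0.62) ≈ 0.0777.
MPK < 0.09, so the economy is dynamically inefficient (over-saving).

dynamically inefficient; MPK ≈ 0.0777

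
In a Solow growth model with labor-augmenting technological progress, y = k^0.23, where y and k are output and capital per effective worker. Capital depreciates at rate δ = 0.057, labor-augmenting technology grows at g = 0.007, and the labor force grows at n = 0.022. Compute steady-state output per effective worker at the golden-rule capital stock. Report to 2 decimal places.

y_gold ≈ 1.34

Break-even investment rate: n + g + δ = 0.022 + 0.007 + 0.057 = 0.086.
Maximizing c = f(k) − (n+g+δ)·k gives f'(k) = n+g+δ, i.e. 0.23·k^(0.23−1) = 0.086, so k_gold = (0.23/0.086)^(1/0.77) ≈ 3.5879.
Output: y_gold = k_gold^0.23 = 3.5879^0.23 ≈ 1.3416.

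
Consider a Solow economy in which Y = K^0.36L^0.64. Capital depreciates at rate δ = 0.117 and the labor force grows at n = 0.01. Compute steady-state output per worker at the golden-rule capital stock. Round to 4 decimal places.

y_gold ≈ 1.7969

Break-even investment rate: n + δ = 0.01 + 0.117 = 0.127.
Setting f'(k) = n+δ gives 0.36·k^(0.36−1) = 0.127, hence k_gold = (0.36/0.127)^(1/0.64) ≈ 5.0937.
Output: y_gold = k_gold^0.36 = 5.0937^0.36 ≈ 1.7969.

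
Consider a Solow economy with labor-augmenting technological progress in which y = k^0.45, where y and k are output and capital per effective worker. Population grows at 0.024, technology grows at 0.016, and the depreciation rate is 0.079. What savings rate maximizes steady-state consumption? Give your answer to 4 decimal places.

s_gold = 0.4500

Break-even investment rate: n + g + δ = 0.024 + 0.016 + 0.079 = 0.119.
At the golden rule MPK = n+g+δ, and in any Cobb-Douglas steady state s = (n+g+δ)·k/y = MPK·k/y = capital's share 0.45.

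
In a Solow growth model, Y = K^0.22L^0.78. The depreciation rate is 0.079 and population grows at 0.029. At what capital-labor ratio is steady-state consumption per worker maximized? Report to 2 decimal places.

Capital per worker breaks even when investment replaces (n + δ)·k; here n + δ = 0.108.
At the golden rule the marginal product of capital equals n+δ: 0.22·k^(0.22−1) = 0.108. Solving, k_gold = (0.22/0.108)^(1/0.78) ≈ 2.4897.

k_gold ≈ 2.49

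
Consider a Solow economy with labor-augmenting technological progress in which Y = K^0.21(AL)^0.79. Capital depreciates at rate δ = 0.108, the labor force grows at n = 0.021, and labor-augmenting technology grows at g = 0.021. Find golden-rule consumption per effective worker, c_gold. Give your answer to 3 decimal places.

n + g + δ = 0.021 + 0.021 + 0.108 = 0.15.
At the golden rule the marginal product of capital equals n+g+δ: 0.21·k^(0.21−1) = 0.15. Solving, k_gold = (0.21/0.15)^(1/0.79) ≈ 1.5310.
y_gold = 1.5310^0.21 ≈ 1.0936.
c_gold = y_gold − (n+g+δ)·k_gold = 1.0936 − 0.15·1.5310 ≈ 0.8639.

c_gold ≈ 0.864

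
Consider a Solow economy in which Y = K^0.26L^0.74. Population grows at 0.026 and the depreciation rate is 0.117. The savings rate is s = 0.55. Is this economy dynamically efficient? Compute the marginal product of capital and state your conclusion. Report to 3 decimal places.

n + δ = 0.026 + 0.117 = 0.143.
Steady-state k*: s·k^0.26 = 0.143·k gives k* = (0.55/0.143)^(1/0.74) ≈ 6.1741.
MPK = 0.26·6.1741^(-0.74) ≈ 0.0676.
MPK < n+δ = 0.143, so the economy is dynamically inefficient (over-saving).

dynamically inefficient; MPK ≈ 0.068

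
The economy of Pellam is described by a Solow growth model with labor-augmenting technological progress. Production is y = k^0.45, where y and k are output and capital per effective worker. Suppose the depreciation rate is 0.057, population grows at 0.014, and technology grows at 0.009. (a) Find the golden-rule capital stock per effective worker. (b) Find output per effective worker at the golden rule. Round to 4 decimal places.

(a) k_gold ≈ 23.1132; (b) y_gold ≈ 4.1090

The effective depreciation rate is n + g + δ = 0.014 + 0.009 + 0.057 = 0.08.
Golden rule sets MPK = n+g+δ: 0.45·k^(0.45−1) = 0.08, so k_gold = (0.45/0.08)^(1/0.55) ≈ 23.1132.
y_gold = 23.1132^0.45 ≈ 4.1090.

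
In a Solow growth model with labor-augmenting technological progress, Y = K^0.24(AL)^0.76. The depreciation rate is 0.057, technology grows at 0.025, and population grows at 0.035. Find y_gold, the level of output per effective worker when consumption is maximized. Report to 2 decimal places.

y_gold ≈ 1.25

Capital per effective worker breaks even when investment replaces (n + g + δ)·k; here n + g + δ = 0.117.
Golden rule sets MPK = n+g+δ: 0.24·k^(0.24−1) = 0.117, so k_gold = (0.24/0.117)^(1/0.76) ≈ 2.5737.
Output: y_gold = k_gold^0.24 = 2.5737^0.24 ≈ 1.2547.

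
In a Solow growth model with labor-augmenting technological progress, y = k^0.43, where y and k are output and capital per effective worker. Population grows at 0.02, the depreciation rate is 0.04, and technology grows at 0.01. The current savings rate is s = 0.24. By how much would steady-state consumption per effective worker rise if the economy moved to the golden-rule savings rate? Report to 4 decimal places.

Δc ≈ 0.3166

Capital per effective worker breaks even when investment replaces (n + g + δ)·k; here n + g + δ = 0.07.
Current steady state (s = 0.24): k* = (0.24/0.07)^(1/0.57) ≈ 8.6855, y* = 8.6855^0.43 ≈ 2.5333, c* = (1−0.24)·2.5333 ≈ 1.9253.
At the golden rule the marginal product of capital equals n+g+δ: 0.43·k^(0.43−1) = 0.07. Solving, k_gold = (0.43/0.07)^(1/0.57) ≈ 24.1605.
y_gold = 24.1605^0.43 ≈ 3.9331, c_gold = y_gold − 0.07·k_gold ≈ 2.2419.
Gain: Δc = 2.2419 − 1.9253 ≈ 0.3166.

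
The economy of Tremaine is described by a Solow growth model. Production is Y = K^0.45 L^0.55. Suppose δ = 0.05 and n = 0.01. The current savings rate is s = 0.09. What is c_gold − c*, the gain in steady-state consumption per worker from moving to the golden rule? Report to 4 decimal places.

Δc ≈ 1.5917

n + δ = 0.01 + 0.05 = 0.06.
Current steady state (s = 0.09): k* = (0.09/0.06)^(1/0.55) ≈ 2.0901, y* = 2.0901^0.45 ≈ 1.3934, c* = (1−0.09)·1.3934 ≈ 1.2680.
Maximizing c = f(k) − (n+δ)·k gives f'(k) = n+δ, i.e. 0.45·k^(0.45−1) = 0.06, so k_gold = (0.45/0.06)^(1/0.55) ≈ 38.9960.
y_gold = 38.9960^0.45 ≈ 5.1995, c_gold = y_gold − 0.06·k_gold ≈ 2.8597.
Gain: Δc = 2.8597 − 1.2680 ≈ 1.5917.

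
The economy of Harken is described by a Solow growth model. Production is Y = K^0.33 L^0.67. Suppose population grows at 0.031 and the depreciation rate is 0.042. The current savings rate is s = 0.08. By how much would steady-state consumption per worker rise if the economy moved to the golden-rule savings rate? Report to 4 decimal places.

Break-even investment rate: n + δ = 0.031 + 0.042 = 0.073.
Current steady state (s = 0.08): k* = (0.08/0.073)^(1/0.67) ≈ 1.1464, y* = 1.1464^0.33 ≈ 1.0461, c* = (1−0.08)·1.0461 ≈ 0.9624.
Golden rule sets MPK = n+δ: 0.33·k^(0.33−1) = 0.073, so k_gold = (0.33/0.073)^(1/0.67) ≈ 9.5038.
y_gold = 9.5038^0.33 ≈ 2.1024, c_gold = y_gold − 0.073·k_gold ≈ 1.4086.
Gain: Δc = 1.4086 − 0.9624 ≈ 0.4461.

Δc ≈ 0.4461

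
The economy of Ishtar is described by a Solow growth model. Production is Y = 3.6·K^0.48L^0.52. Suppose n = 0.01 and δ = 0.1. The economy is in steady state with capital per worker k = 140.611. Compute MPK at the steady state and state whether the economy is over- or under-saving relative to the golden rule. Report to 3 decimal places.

Break-even investment rate: n + δ = 0.01 + 0.1 = 0.11.
MPK = 0.48·3.6·k^(0.48−1) = 0.48·3.6·140.611^(-0.52) ≈ 0.1320.
MPK > 0.11, so the economy is dynamically efficient (under-saving).

under-saving; MPK ≈ 0.132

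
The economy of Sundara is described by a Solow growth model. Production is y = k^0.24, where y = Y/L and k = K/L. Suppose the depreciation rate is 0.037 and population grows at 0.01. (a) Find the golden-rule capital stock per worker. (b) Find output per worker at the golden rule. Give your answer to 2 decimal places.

n + δ = 0.01 + 0.037 = 0.047.
At the golden rule the marginal product of capital equals n+δ: 0.24·k^(0.24−1) = 0.047. Solving, k_gold = (0.24/0.047)^(1/0.76) ≈ 8.5453.
y_gold = 8.5453^0.24 ≈ 1.6735.

(a) k_gold ≈ 8.55; (b) y_gold ≈ 1.67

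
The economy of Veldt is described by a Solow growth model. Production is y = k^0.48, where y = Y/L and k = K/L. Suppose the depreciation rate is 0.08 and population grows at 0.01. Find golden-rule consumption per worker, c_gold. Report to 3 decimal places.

c_gold ≈ 2.438

The effective depreciation rate is n + δ = 0.01 + 0.08 = 0.09.
Setting f'(k) = n+δ gives 0.48·k^(0.48−1) = 0.09, hence k_gold = (0.48/0.09)^(1/0.52) ≈ 25.0077.
y_gold = 25.0077^0.48 ≈ 4.6890.
c_gold = y_gold − (n+δ)·k_gold = 4.6890 − 0.09·25.0077 ≈ 2.4383.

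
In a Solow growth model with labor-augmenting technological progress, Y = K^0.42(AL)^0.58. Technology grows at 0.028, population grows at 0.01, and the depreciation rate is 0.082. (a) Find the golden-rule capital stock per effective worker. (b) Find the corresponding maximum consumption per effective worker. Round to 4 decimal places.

n + g + δ = 0.01 + 0.028 + 0.082 = 0.12.
Golden rule sets MPK = n+g+δ: 0.42·k^(0.42−1) = 0.12, so k_gold = (0.42/0.12)^(1/0.58) ≈ 8.6706.
y_gold = 8.6706^0.42 ≈ 2.4773; c_gold = y_gold − 0.12·k_gold ≈ 1.4368.

(a) k_gold ≈ 8.6706; (b) c_gold ≈ 1.4368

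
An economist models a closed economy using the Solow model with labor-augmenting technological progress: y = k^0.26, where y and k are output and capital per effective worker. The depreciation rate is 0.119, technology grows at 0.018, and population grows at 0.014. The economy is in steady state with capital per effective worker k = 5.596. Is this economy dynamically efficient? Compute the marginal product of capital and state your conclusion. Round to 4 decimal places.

dynamically inefficient; MPK ≈ 0.0727

The effective depreciation rate is n + g + δ = 0.014 + 0.018 + 0.119 = 0.151.
MPK = 0.26·k^(0.26−1) = 0.26·5.596^(-0.74) ≈ 0.0727.
MPK < 0.151, so the economy is dynamically inefficient (over-saving).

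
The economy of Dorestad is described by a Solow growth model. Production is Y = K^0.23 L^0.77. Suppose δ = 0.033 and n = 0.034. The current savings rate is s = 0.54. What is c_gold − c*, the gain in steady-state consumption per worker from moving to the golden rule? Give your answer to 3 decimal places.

Δc ≈ 0.255

Break-even investment rate: n + δ = 0.034 + 0.033 = 0.067.
Current steady state (s = 0.54): k* = (0.54/0.067)^(1/0.77) ≈ 15.0327, y* = 15.0327^0.23 ≈ 1.8652, c* = (1−0.54)·1.8652 ≈ 0.8580.
Setting f'(k) = n+δ gives 0.23·k^(0.23−1) = 0.067, hence k_gold = (0.23/0.067)^(1/0.77) ≈ 4.9620.
y_gold = 4.9620^0.23 ≈ 1.4454, c_gold = y_gold − 0.067·k_gold ≈ 1.1130.
Gain: Δc = 1.1130 − 0.8580 ≈ 0.2550.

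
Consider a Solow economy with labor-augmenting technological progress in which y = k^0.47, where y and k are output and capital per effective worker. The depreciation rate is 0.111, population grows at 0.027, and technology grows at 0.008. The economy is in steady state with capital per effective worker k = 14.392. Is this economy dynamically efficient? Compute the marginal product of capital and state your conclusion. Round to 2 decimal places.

dynamically inefficient; MPK ≈ 0.11

n + g + δ = 0.027 + 0.008 + 0.111 = 0.146.
MPK = 0.47·k^(0.47−1) = 0.47·14.392^(-0.53) ≈ 0.1144.
MPK < 0.146, so the economy is dynamically inefficient (over-saving).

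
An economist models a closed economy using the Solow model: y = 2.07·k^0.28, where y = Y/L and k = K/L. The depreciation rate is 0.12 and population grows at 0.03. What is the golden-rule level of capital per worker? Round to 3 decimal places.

Break-even investment rate: n + δ = 0.03 + 0.12 = 0.15.
Setting f'(k) = n+δ gives 0.28·2.07·k^(0.28−1) = 0.15, hence k_gold = (0.28·2.07/0.15)^(1/0.72) ≈ 6.5363.

k_gold ≈ 6.536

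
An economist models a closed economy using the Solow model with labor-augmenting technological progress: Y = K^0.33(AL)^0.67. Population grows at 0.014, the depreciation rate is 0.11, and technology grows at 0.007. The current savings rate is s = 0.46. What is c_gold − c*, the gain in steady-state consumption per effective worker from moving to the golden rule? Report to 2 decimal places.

The effective depreciation rate is n + g + δ = 0.014 + 0.007 + 0.11 = 0.131.
Current steady state (s = 0.46): k* = (0.46/0.131)^(1/0.67) ≈ 6.5187, y* = 6.5187^0.33 ≈ 1.8564, c* = (1−0.46)·1.8564 ≈ 1.0025.
At the golden rule the marginal product of capital equals n+g+δ: 0.33·k^(0.33−1) = 0.131. Solving, k_gold = (0.33/0.131)^(1/0.67) ≈ 3.9707.
y_gold = 3.9707^0.33 ≈ 1.5763, c_gold = y_gold − 0.131·k_gold ≈ 1.0561.
Gain: Δc = 1.0561 − 1.0025 ≈ 0.0536.

Δc ≈ 0.05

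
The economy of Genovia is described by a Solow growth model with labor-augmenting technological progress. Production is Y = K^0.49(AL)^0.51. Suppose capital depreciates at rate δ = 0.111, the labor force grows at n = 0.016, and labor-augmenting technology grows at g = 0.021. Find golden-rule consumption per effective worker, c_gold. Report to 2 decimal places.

c_gold ≈ 1.61

The effective depreciation rate is n + g + δ = 0.016 + 0.021 + 0.111 = 0.148.
Maximizing c = f(k) − (n+g+δ)·k gives f'(k) = n+g+δ, i.e. 0.49·k^(0.49−1) = 0.148, so k_gold = (0.49/0.148)^(1/0.51) ≈ 10.4587.
y_gold = 10.4587^0.49 ≈ 3.1590.
c_gold = y_gold − (n+g+δ)·k_gold = 3.1590 − 0.148·10.4587 ≈ 1.6111.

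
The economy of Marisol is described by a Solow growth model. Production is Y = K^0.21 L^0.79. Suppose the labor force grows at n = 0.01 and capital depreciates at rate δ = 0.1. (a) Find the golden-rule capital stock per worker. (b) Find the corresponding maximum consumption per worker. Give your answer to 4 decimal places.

(a) k_gold ≈ 2.2671; (b) c_gold ≈ 0.9382

Capital per worker breaks even when investment replaces (n + δ)·k; here n + δ = 0.11.
Setting f'(k) = n+δ gives 0.21·k^(0.21−1) = 0.11, hence k_gold = (0.21/0.11)^(1/0.79) ≈ 2.2671.
y_gold = 2.2671^0.21 ≈ 1.1875; c_gold = y_gold − 0.11·k_gold ≈ 0.9382.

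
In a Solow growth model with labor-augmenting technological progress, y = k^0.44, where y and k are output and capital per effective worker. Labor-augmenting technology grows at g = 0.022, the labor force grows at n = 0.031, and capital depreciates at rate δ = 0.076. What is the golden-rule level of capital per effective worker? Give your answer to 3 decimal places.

k_gold ≈ 8.944

n + g + δ = 0.031 + 0.022 + 0.076 = 0.129.
Golden rule sets MPK = n+g+δ: 0.44·k^(0.44−1) = 0.129, so k_gold = (0.44/0.129)^(1/0.56) ≈ 8.9442.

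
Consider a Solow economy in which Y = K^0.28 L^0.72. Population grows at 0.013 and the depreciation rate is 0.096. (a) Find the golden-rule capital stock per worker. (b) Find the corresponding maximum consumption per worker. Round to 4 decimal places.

(a) k_gold ≈ 3.7074; (b) c_gold ≈ 1.0391

The effective depreciation rate is n + δ = 0.013 + 0.096 = 0.109.
At the golden rule the marginal product of capital equals n+δ: 0.28·k^(0.28−1) = 0.109. Solving, k_gold = (0.28/0.109)^(1/0.72) ≈ 3.7074.
y_gold = 3.7074^0.28 ≈ 1.4432; c_gold = y_gold − 0.109·k_gold ≈ 1.0391.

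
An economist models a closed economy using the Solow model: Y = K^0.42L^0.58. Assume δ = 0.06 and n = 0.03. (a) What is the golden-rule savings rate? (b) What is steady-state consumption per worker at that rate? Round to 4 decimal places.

(a) s_gold = 0.4200; (b) c_gold ≈ 1.7696

Break-even investment rate: n + δ = 0.03 + 0.06 = 0.09.
For Cobb-Douglas, s_gold equals capital's share: s_gold = 0.42.
Maximizing c = f(k) − (n+δ)·k gives f'(k) = n+δ, i.e. 0.42·k^(0.42−1) = 0.09, so k_gold = (0.42/0.09)^(1/0.58) ≈ 14.2384.
y_gold = 14.2384^0.42 ≈ 3.0511; c_gold = (1−0.42)·y_gold ≈ 1.7696.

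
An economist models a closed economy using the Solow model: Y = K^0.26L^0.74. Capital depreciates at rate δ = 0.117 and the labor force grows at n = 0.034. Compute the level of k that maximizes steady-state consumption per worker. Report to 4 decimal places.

k_gold ≈ 2.0841

Capital per worker breaks even when investment replaces (n + δ)·k; here n + δ = 0.151.
Golden rule sets MPK = n+δ: 0.26·k^(0.26−1) = 0.151, so k_gold = (0.26/0.151)^(1/0.74) ≈ 2.0841.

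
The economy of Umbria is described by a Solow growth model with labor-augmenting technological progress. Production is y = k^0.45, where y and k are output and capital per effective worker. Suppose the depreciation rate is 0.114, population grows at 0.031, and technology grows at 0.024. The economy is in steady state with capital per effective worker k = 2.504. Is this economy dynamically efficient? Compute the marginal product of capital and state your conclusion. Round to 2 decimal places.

dynamically efficient; MPK ≈ 0.27

Capital per effective worker breaks even when investment replaces (n + g + δ)·k; here n + g + δ = 0.169.
MPK = 0.45·k^(0.45−1) = 0.45·2.504^(-0.55) ≈ 0.2716.
MPK > 0.169, so the economy is dynamically efficient (under-saving).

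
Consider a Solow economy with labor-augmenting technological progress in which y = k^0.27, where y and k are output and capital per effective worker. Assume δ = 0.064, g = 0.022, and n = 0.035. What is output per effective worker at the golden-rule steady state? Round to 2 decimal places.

y_gold ≈ 1.35

Capital per effective worker breaks even when investment replaces (n + g + δ)·k; here n + g + δ = 0.121.
Golden rule sets MPK = n+g+δ: 0.27·k^(0.27−1) = 0.121, so k_gold = (0.27/0.121)^(1/0.73) ≈ 3.0026.
Output: y_gold = k_gold^0.27 = 3.0026^0.27 ≈ 1.3456.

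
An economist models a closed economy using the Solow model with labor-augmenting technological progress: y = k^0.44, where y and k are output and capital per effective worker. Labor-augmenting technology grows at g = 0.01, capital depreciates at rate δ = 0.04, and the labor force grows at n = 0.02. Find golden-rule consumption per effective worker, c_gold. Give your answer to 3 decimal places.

c_gold ≈ 2.374

The effective depreciation rate is n + g + δ = 0.02 + 0.01 + 0.04 = 0.07.
Setting f'(k) = n+g+δ gives 0.44·k^(0.44−1) = 0.07, hence k_gold = (0.44/0.07)^(1/0.56) ≈ 26.6461.
y_gold = 26.6461^0.44 ≈ 4.2391.
c_gold = y_gold − (n+g+δ)·k_gold = 4.2391 − 0.07·26.6461 ≈ 2.3739.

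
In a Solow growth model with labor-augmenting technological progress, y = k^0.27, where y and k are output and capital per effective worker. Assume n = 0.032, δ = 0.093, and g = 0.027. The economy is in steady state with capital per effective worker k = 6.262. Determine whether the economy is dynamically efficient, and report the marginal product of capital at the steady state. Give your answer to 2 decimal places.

Capital per effective worker breaks even when investment replaces (n + g + δ)·k; here n + g + δ = 0.152.
MPK = 0.27·k^(0.27−1) = 0.27·6.262^(-0.73) ≈ 0.0708.
MPK < 0.152, so the economy is dynamically inefficient (over-saving).

dynamically inefficient; MPK ≈ 0.07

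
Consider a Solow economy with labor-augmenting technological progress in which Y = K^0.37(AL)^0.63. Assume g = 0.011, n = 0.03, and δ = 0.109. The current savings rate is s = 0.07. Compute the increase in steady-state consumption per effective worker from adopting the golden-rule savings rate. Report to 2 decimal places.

Break-even investment rate: n + g + δ = 0.03 + 0.011 + 0.109 = 0.15.
Current steady state (s = 0.07): k* = (0.07/0.15)^(1/0.63) ≈ 0.2983, y* = 0.2983^0.37 ≈ 0.6392, c* = (1−0.07)·0.6392 ≈ 0.5944.
At the golden rule the marginal product of capital equals n+g+δ: 0.37·k^(0.37−1) = 0.15. Solving, k_gold = (0.37/0.15)^(1/0.63) ≈ 4.1918.
y_gold = 4.1918^0.37 ≈ 1.6994, c_gold = y_gold − 0.15·k_gold ≈ 1.0706.
Gain: Δc = 1.0706 − 0.5944 ≈ 0.4762.

Δc ≈ 0.48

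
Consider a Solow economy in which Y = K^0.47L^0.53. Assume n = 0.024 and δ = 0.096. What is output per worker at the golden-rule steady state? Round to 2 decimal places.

Break-even investment rate: n + δ = 0.024 + 0.096 = 0.12.
Maximizing c = f(k) − (n+δ)·k gives f'(k) = n+δ, i.e. 0.47·k^(0.47−1) = 0.12, so k_gold = (0.47/0.12)^(1/0.53) ≈ 13.1435.
Output: y_gold = k_gold^0.47 = 13.1435^0.47 ≈ 3.3558.

y_gold ≈ 3.36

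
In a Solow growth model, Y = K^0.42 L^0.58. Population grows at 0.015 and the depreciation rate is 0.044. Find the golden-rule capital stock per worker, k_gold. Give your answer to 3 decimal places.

k_gold ≈ 29.488

n + δ = 0.015 + 0.044 = 0.059.
Setting f'(k) = n+δ gives 0.42·k^(0.42−1) = 0.059, hence k_gold = (0.42/0.059)^(1/0.58) ≈ 29.4884.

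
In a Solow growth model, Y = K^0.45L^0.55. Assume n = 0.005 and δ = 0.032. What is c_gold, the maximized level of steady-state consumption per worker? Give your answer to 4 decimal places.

c_gold ≈ 4.2472

The effective depreciation rate is n + δ = 0.005 + 0.032 = 0.037.
Golden rule sets MPK = n+δ: 0.45·k^(0.45−1) = 0.037, so k_gold = (0.45/0.037)^(1/0.55) ≈ 93.9176.
y_gold = 93.9176^0.45 ≈ 7.7221.
c_gold = y_gold − (n+δ)·k_gold = 7.7221 − 0.037·93.9176 ≈ 4.2472.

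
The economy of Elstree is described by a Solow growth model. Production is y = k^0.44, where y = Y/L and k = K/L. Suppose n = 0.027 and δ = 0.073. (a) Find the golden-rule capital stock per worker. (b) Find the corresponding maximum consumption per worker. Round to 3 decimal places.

(a) k_gold ≈ 14.094; (b) c_gold ≈ 1.794

The effective depreciation rate is n + δ = 0.027 + 0.073 = 0.1.
Setting f'(k) = n+δ gives 0.44·k^(0.44−1) = 0.1, hence k_gold = (0.44/0.1)^(1/0.56) ≈ 14.0936.
y_gold = 14.0936^0.44 ≈ 3.2031; c_gold = y_gold − 0.1·k_gold ≈ 1.7937.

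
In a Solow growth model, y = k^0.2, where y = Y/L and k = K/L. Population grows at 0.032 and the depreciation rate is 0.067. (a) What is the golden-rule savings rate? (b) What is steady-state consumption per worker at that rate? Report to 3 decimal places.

Capital per worker breaks even when investment replaces (n + δ)·k; here n + δ = 0.099.
For Cobb-Douglas, s_gold equals capital's share: s_gold = 0.2.
At the golden rule the marginal product of capital equals n+δ: 0.2·k^(0.2−1) = 0.099. Solving, k_gold = (0.2/0.099)^(1/0.8) ≈ 2.4085.
y_gold = 2.4085^0.2 ≈ 1.1922; c_gold = (1−0.2)·y_gold ≈ 0.9538.

(a) s_gold = 0.200; (b) c_gold ≈ 0.954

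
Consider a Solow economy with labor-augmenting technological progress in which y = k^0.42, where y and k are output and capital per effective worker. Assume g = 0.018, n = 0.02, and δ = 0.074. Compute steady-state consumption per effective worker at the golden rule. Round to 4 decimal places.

c_gold ≈ 1.5104

Capital per effective worker breaks even when investment replaces (n + g + δ)·k; here n + g + δ = 0.112.
Setting f'(k) = n+g+δ gives 0.42·k^(0.42−1) = 0.112, hence k_gold = (0.42/0.112)^(1/0.58) ≈ 9.7658.
y_gold = 9.7658^0.42 ≈ 2.6042.
c_gold = y_gold − (n+g+δ)·k_gold = 2.6042 − 0.112·9.7658 ≈ 1.5104.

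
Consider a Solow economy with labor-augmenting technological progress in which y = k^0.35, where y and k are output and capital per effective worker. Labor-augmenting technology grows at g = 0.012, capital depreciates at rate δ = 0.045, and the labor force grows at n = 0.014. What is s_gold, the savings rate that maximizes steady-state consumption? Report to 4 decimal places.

Break-even investment rate: n + g + δ = 0.014 + 0.012 + 0.045 = 0.071.
At the golden rule MPK = n+g+δ, and in any Cobb-Douglas steady state s = (n+g+δ)·k/y = MPK·k/y = capital's share 0.35.

s_gold = 0.3500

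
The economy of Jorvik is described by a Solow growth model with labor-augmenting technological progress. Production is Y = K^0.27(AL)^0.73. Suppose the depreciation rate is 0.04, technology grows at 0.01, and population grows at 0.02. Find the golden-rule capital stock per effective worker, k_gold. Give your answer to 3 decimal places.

k_gold ≈ 6.355

Capital per effective worker breaks even when investment replaces (n + g + δ)·k; here n + g + δ = 0.07.
Setting f'(k) = n+g+δ gives 0.27·k^(0.27−1) = 0.07, hence k_gold = (0.27/0.07)^(1/0.73) ≈ 6.3548.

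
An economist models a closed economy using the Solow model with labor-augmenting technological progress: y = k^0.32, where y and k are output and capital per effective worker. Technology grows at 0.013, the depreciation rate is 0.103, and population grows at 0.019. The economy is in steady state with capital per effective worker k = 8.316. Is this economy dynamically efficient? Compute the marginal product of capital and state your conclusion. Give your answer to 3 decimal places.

Capital per effective worker breaks even when investment replaces (n + g + δ)·k; here n + g + δ = 0.135.
MPK = 0.32·k^(0.32−1) = 0.32·8.316^(-0.68) ≈ 0.0758.
MPK < 0.135, so the economy is dynamically inefficient (over-saving).

dynamically inefficient; MPK ≈ 0.076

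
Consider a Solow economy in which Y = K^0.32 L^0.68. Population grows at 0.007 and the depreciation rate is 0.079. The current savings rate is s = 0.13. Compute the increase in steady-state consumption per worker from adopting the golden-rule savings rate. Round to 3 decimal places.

n + δ = 0.007 + 0.079 = 0.086.
Current steady state (s = 0.13): k* = (0.13/0.086)^(1/0.68) ≈ 1.8361, y* = 1.8361^0.32 ≈ 1.2146, c* = (1−0.13)·1.2146 ≈ 1.0567.
At the golden rule the marginal product of capital equals n+δ: 0.32·k^(0.32−1) = 0.086. Solving, k_gold = (0.32/0.086)^(1/0.68) ≈ 6.9055.
y_gold = 6.9055^0.32 ≈ 1.8558, c_gold = y_gold − 0.086·k_gold ≈ 1.2620.
Gain: Δc = 1.2620 − 1.0567 ≈ 0.2052.

Δc ≈ 0.205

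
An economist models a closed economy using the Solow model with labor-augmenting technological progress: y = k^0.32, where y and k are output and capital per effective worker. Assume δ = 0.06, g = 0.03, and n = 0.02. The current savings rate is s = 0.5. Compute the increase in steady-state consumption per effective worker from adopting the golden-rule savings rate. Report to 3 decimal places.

Capital per effective worker breaks even when investment replaces (n + g + δ)·k; here n + g + δ = 0.11.
Current steady state (s = 0.5): k* = (0.5/0.11)^(1/0.68) ≈ 9.2688, y* = 9.2688^0.32 ≈ 2.0391, c* = (1−0.5)·2.0391 ≈ 1.0196.
Maximizing c = f(k) − (n+g+δ)·k gives f'(k) = n+g+δ, i.e. 0.32·k^(0.32−1) = 0.11, so k_gold = (0.32/0.11)^(1/0.68) ≈ 4.8083.
y_gold = 4.8083^0.32 ≈ 1.6529, c_gold = y_gold − 0.11·k_gold ≈ 1.1240.
Gain: Δc = 1.1240 − 1.0196 ≈ 0.1044.

Δc ≈ 0.104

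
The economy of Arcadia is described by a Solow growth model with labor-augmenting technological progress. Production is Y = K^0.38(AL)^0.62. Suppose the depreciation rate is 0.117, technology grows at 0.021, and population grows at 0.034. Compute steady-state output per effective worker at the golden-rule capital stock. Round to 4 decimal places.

y_gold ≈ 1.6255

The effective depreciation rate is n + g + δ = 0.034 + 0.021 + 0.117 = 0.172.
Golden rule sets MPK = n+g+δ: 0.38·k^(0.38−1) = 0.172, so k_gold = (0.38/0.172)^(1/0.62) ≈ 3.5913.
Output: y_gold = k_gold^0.38 = 3.5913^0.38 ≈ 1.6255.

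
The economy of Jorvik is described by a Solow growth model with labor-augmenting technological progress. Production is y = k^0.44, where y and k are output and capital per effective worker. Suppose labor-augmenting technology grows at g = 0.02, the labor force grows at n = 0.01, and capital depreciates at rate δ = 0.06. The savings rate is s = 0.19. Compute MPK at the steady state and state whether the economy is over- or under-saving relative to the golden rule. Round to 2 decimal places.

under-saving; MPK ≈ 0.21

Capital per effective worker breaks even when investment replaces (n + g + δ)·k; here n + g + δ = 0.09.
Steady-state k*: s·k^0.44 = 0.09·k gives k* = (0.19/0.09)^(1/0.56) ≈ 3.7974.
MPK = 0.44·3.7974^(-0.56) ≈ 0.2084.
MPK > n+g+δ = 0.09, so the economy is dynamically efficient (under-saving).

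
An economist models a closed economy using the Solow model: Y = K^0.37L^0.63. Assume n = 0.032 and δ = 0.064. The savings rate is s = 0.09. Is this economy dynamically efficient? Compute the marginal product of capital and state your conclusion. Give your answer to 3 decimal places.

Break-even investment rate: n + δ = 0.032 + 0.064 = 0.096.
Steady-state k*: s·k^0.37 = 0.096·k gives k* = (0.09/0.096)^(1/0.63) ≈ 0.9026.
MPK = 0.37·0.9026^(-0.63) ≈ 0.3947.
MPK > n+δ = 0.096, so the economy is dynamically efficient (under-saving).

dynamically efficient; MPK ≈ 0.395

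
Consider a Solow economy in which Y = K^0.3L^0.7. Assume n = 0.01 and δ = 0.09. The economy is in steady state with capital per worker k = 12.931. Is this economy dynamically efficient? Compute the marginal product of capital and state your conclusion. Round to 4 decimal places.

dynamically inefficient; MPK ≈ 0.0500

Break-even investment rate: n + δ = 0.01 + 0.09 = 0.1.
MPK = 0.3·k^(0.3−1) = 0.3·12.931^(-0.7) ≈ 0.0500.
MPK < 0.1, so the economy is dynamically inefficient (over-saving).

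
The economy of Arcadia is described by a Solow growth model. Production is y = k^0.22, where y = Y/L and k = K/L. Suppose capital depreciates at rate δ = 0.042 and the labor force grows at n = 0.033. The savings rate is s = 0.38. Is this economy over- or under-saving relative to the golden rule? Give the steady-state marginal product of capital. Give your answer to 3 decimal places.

over-saving; MPK ≈ 0.043

Capital per worker breaks even when investment replaces (n + δ)·k; here n + δ = 0.075.
Steady-state k*: s·k^0.22 = 0.075·k gives k* = (0.38/0.075)^(1/0.78) ≈ 8.0074.
MPK = 0.22·8.0074^(-0.78) ≈ 0.0434.
MPK < n+δ = 0.075, so the economy is dynamically inefficient (over-saving).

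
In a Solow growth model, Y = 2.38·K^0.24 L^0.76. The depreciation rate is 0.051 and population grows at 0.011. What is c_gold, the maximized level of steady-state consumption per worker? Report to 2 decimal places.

c_gold ≈ 3.65

n + δ = 0.011 + 0.051 = 0.062.
At the golden rule the marginal product of capital equals n+δ: 0.24·2.38·k^(0.24−1) = 0.062. Solving, k_gold = (0.24·2.38/0.062)^(1/0.76) ≈ 18.5756.
y_gold = 2.38·18.5756^0.24 ≈ 4.7987.
c_gold = y_gold − (n+δ)·k_gold = 4.7987 − 0.062·18.5756 ≈ 3.6470.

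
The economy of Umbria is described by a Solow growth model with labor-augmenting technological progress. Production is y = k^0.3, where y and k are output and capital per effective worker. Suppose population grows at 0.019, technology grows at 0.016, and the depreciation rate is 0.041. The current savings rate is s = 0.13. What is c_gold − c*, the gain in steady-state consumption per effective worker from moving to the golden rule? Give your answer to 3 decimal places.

Capital per effective worker breaks even when investment replaces (n + g + δ)·k; here n + g + δ = 0.076.
Current steady state (s = 0.13): k* = (0.13/0.076)^(1/0.7) ≈ 2.1530, y* = 2.1530^0.3 ≈ 1.2587, c* = (1−0.13)·1.2587 ≈ 1.0950.
Golden rule sets MPK = n+g+δ: 0.3·k^(0.3−1) = 0.076, so k_gold = (0.3/0.076)^(1/0.7) ≈ 7.1100.
y_gold = 7.1100^0.3 ≈ 1.8012, c_gold = y_gold − 0.076·k_gold ≈ 1.2608.
Gain: Δc = 1.2608 − 1.0950 ≈ 0.1658.

Δc ≈ 0.166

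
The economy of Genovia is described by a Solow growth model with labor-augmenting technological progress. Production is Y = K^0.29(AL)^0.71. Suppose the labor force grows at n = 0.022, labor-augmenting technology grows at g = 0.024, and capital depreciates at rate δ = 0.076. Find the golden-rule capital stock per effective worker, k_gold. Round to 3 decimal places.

Capital per effective worker breaks even when investment replaces (n + g + δ)·k; here n + g + δ = 0.122.
Setting f'(k) = n+g+δ gives 0.29·k^(0.29−1) = 0.122, hence k_gold = (0.29/0.122)^(1/0.71) ≈ 3.3856.

k_gold ≈ 3.386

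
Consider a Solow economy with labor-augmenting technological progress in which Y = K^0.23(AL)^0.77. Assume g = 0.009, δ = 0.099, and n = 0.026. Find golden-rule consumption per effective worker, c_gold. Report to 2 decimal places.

c_gold ≈ 0.90

Capital per effective worker breaks even when investment replaces (n + g + δ)·k; here n + g + δ = 0.134.
Setting f'(k) = n+g+δ gives 0.23·k^(0.23−1) = 0.134, hence k_gold = (0.23/0.134)^(1/0.77) ≈ 2.0170.
y_gold = 2.0170^0.23 ≈ 1.1751.
c_gold = y_gold − (n+g+δ)·k_gold = 1.1751 − 0.134·2.0170 ≈ 0.9048.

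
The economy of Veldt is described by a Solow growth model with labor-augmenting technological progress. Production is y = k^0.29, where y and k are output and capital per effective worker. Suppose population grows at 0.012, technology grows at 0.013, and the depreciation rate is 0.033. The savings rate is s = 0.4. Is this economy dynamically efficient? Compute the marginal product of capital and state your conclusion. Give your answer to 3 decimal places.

n + g + δ = 0.012 + 0.013 + 0.033 = 0.058.
Steady-state k*: s·k^0.29 = 0.058·k gives k* = (0.4/0.058)^(1/0.71) ≈ 15.1765.
MPK = 0.29·15.1765^(-0.71) ≈ 0.0420.
MPK < n+g+δ = 0.058, so the economy is dynamically inefficient (over-saving).

dynamically inefficient; MPK ≈ 0.042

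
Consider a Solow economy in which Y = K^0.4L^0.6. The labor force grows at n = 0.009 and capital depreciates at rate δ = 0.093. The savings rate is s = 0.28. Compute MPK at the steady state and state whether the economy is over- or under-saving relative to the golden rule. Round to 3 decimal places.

under-saving; MPK ≈ 0.146

The effective depreciation rate is n + δ = 0.009 + 0.093 = 0.102.
Steady-state k*: s·k^0.4 = 0.102·k gives k* = (0.28/0.102)^(1/0.6) ≈ 5.3818.
MPK = 0.4·5.3818^(-0.6) ≈ 0.1457.
MPK > n+δ = 0.102, so the economy is dynamically efficient (under-saving).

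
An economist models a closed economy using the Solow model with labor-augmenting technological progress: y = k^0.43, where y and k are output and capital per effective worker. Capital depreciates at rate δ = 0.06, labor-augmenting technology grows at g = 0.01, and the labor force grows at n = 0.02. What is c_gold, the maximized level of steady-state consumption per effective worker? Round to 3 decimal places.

c_gold ≈ 1.855

Capital per effective worker breaks even when investment replaces (n + g + δ)·k; here n + g + δ = 0.09.
Setting f'(k) = n+g+δ gives 0.43·k^(0.43−1) = 0.09, hence k_gold = (0.43/0.09)^(1/0.57) ≈ 15.5462.
y_gold = 15.5462^0.43 ≈ 3.2539.
c_gold = y_gold − (n+g+δ)·k_gold = 3.2539 − 0.09·15.5462 ≈ 1.8547.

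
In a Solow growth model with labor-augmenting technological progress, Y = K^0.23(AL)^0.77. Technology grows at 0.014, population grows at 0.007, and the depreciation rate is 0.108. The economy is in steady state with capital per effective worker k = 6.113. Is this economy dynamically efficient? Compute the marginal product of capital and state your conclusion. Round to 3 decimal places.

dynamically inefficient; MPK ≈ 0.057

Capital per effective worker breaks even when investment replaces (n + g + δ)·k; here n + g + δ = 0.129.
MPK = 0.23·k^(0.23−1) = 0.23·6.113^(-0.77) ≈ 0.0571.
MPK < 0.129, so the economy is dynamically inefficient (over-saving).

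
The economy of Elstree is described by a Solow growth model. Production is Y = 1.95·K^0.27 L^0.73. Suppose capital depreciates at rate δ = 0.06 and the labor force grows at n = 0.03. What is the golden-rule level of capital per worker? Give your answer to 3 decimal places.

k_gold ≈ 11.243

Capital per worker breaks even when investment replaces (n + δ)·k; here n + δ = 0.09.
At the golden rule the marginal product of capital equals n+δ: 0.27·1.95·k^(0.27−1) = 0.09. Solving, k_gold = (0.27·1.95/0.09)^(1/0.73) ≈ 11.2434.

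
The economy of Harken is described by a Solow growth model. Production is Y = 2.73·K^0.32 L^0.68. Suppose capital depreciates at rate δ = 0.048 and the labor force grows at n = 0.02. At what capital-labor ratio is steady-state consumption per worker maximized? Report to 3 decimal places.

k_gold ≈ 42.716

The effective depreciation rate is n + δ = 0.02 + 0.048 = 0.068.
Maximizing c = f(k) − (n+δ)·k gives f'(k) = n+δ, i.e. 0.32·2.73·k^(0.32−1) = 0.068, so k_gold = (0.32·2.73/0.068)^(1/0.68) ≈ 42.7163.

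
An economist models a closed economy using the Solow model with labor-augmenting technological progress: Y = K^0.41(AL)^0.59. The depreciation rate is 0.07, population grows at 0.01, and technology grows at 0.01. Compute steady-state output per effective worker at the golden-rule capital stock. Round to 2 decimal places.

y_gold ≈ 2.87

n + g + δ = 0.01 + 0.01 + 0.07 = 0.09.
Setting f'(k) = n+g+δ gives 0.41·k^(0.41−1) = 0.09, hence k_gold = (0.41/0.09)^(1/0.59) ≈ 13.0669.
Output: y_gold = k_gold^0.41 = 13.0669^0.41 ≈ 2.8683.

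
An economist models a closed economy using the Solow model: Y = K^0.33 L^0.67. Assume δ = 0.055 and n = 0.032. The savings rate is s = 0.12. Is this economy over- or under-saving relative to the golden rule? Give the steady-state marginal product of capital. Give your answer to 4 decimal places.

under-saving; MPK ≈ 0.2392

Capital per worker breaks even when investment replaces (n + δ)·k; here n + δ = 0.087.
Steady-state k*: s·k^0.33 = 0.087·k gives k* = (0.12/0.087)^(1/0.67) ≈ 1.6160.
MPK = 0.33·1.6160^(-0.67) ≈ 0.2392.
MPK > n+δ = 0.087, so the economy is dynamically efficient (under-saving).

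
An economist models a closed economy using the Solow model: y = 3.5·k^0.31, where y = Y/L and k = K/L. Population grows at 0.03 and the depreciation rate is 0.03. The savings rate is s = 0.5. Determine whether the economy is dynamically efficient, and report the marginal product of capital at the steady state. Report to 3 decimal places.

dynamically inefficient; MPK ≈ 0.037

The effective depreciation rate is n + δ = 0.03 + 0.03 = 0.06.
Steady-state k*: s·A·k^0.31 = 0.06·k gives k* = (0.5·3.5/0.06)^(1/0.69) ≈ 132.7469.
MPK = 0.31·3.5·132.7469^(-0.69) ≈ 0.0372.
MPK < n+δ = 0.06, so the economy is dynamically inefficient (over-saving).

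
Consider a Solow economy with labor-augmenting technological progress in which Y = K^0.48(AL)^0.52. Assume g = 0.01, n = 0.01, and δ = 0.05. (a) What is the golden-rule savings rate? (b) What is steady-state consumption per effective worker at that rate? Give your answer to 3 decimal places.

The effective depreciation rate is n + g + δ = 0.01 + 0.01 + 0.05 = 0.07.
For Cobb-Douglas, s_gold equals capital's share: s_gold = 0.48.
Maximizing c = f(k) − (n+g+δ)·k gives f'(k) = n+g+δ, i.e. 0.48·k^(0.48−1) = 0.07, so k_gold = (0.48/0.07)^(1/0.52) ≈ 40.5478.
y_gold = 40.5478^0.48 ≈ 5.9132; c_gold = (1−0.48)·y_gold ≈ 3.0749.

(a) s_gold = 0.480; (b) c_gold ≈ 3.075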